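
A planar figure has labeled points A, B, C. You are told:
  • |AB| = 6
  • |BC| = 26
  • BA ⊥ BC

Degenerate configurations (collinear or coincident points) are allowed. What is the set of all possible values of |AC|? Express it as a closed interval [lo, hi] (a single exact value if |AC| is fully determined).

|AB| ∈ {6}
|BC| ∈ {26}
|AC| ∈ {2·√(178)}

|AC| = 2·√(178)  (≈ 26.6833)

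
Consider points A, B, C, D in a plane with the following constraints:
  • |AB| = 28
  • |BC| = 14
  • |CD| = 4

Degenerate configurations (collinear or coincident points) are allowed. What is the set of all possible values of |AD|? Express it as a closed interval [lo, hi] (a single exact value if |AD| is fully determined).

|AD| ∈ [10, 46]  (≈ [10.0000, 46.0000])

|AB| ∈ {28}
|BC| ∈ {14}
|CD| ∈ {4}
|AC| ∈ [14, 42]
|BD| ∈ [10, 18]
|AD| ∈ [10, 46]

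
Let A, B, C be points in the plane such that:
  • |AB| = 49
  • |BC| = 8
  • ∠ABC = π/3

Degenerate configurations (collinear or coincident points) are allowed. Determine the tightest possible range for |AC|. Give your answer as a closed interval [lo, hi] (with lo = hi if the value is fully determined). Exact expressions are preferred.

|AC| = √(2073)  (≈ 45.5302)

|AB| ∈ {49}
|BC| ∈ {8}
|AC| ∈ {√(2073)}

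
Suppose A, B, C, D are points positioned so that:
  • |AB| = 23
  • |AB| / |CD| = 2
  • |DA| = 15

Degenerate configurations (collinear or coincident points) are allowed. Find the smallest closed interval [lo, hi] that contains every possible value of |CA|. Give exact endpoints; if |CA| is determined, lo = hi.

|CA| ∈ [7/2, 53/2]  (≈ [3.5000, 26.5000])

|AB| ∈ {23}
|AD| ∈ {15}
|CD| ∈ {23/2}
|BD| ∈ [8, 38]
|AC| ∈ [7/2, 53/2]
|BC| ∈ [0, 99/2]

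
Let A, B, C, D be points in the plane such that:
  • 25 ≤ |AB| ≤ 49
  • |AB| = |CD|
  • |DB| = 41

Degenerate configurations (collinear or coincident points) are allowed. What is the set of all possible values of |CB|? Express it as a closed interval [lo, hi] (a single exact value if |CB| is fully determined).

|CB| ∈ [0, 90]  (≈ [0.0000, 90.0000])

|AB| ∈ [25, 49]
|BD| ∈ {41}
|CD| ∈ [25, 49]
|AD| ∈ [0, 90]
|BC| ∈ [0, 90]
|AC| ∈ [0, 139]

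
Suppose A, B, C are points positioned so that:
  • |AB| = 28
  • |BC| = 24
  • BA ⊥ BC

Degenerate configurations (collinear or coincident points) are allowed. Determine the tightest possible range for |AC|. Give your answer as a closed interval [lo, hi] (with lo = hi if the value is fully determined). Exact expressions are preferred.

|AC| = 4·√(85)  (≈ 36.8782)

|AB| ∈ {28}
|BC| ∈ {24}
|AC| ∈ {4·√(85)}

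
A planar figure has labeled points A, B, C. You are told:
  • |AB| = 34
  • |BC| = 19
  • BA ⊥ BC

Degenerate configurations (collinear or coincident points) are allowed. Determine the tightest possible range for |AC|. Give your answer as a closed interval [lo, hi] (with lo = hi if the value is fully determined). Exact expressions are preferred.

|AB| ∈ {34}
|BC| ∈ {19}
|AC| ∈ {√(1517)}

|AC| = √(1517)  (≈ 38.9487)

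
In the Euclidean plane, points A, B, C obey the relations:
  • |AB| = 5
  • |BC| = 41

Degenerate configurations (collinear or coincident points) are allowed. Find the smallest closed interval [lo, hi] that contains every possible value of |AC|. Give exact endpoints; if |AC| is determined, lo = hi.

|AB| ∈ {5}
|BC| ∈ {41}
|AC| ∈ [36, 46]

|AC| ∈ [36, 46]  (≈ [36.0000, 46.0000])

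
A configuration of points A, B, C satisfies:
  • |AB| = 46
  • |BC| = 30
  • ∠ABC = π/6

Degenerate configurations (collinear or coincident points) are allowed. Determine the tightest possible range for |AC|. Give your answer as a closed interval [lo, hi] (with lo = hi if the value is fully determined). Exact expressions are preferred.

|AB| ∈ {46}
|BC| ∈ {30}
|AC| ∈ {2·√(754 - 345·√(3))}

|AC| = 2·√(754 - 345·√(3))  (≈ 25.0154)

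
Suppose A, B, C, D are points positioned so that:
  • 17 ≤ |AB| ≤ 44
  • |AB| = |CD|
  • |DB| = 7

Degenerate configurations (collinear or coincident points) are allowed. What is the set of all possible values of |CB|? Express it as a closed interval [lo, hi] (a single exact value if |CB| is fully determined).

|AB| ∈ [17, 44]
|BD| ∈ {7}
|CD| ∈ [17, 44]
|AD| ∈ [10, 51]
|BC| ∈ [10, 51]
|AC| ∈ [0, 95]

|CB| ∈ [10, 51]  (≈ [10.0000, 51.0000])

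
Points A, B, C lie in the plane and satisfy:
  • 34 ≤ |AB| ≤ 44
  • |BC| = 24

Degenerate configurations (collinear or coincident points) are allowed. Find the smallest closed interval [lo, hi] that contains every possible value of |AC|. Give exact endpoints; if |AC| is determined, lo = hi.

|AC| ∈ [10, 68]  (≈ [10.0000, 68.0000])

|AB| ∈ [34, 44]
|BC| ∈ {24}
|AC| ∈ [10, 68]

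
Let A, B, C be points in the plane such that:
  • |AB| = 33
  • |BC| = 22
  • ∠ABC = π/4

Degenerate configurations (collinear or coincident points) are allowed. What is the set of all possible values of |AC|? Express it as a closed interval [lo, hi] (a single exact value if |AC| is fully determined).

|AB| ∈ {33}
|BC| ∈ {22}
|AC| ∈ {11·√(13 - 6·√(2))}

|AC| = 11·√(13 - 6·√(2))  (≈ 23.3727)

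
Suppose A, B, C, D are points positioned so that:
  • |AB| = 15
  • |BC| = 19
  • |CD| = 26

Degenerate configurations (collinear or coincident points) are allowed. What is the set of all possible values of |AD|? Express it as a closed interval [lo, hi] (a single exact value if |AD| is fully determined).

|AB| ∈ {15}
|BC| ∈ {19}
|CD| ∈ {26}
|AC| ∈ [4, 34]
|BD| ∈ [7, 45]
|AD| ∈ [0, 60]

|AD| ∈ [0, 60]  (≈ [0.0000, 60.0000])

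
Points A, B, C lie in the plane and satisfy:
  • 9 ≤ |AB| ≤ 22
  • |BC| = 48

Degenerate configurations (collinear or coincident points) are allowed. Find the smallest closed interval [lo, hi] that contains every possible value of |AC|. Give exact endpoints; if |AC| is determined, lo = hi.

|AC| ∈ [26, 70]  (≈ [26.0000, 70.0000])

|AB| ∈ [9, 22]
|BC| ∈ {48}
|AC| ∈ [26, 70]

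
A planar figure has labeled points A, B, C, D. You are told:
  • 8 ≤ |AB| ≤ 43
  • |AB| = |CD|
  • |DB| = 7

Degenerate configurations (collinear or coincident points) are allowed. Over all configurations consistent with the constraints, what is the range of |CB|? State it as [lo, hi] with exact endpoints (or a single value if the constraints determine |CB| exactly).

|AB| ∈ [8, 43]
|BD| ∈ {7}
|CD| ∈ [8, 43]
|AD| ∈ [1, 50]
|BC| ∈ [1, 50]
|AC| ∈ [0, 93]

|CB| ∈ [1, 50]  (≈ [1.0000, 50.0000])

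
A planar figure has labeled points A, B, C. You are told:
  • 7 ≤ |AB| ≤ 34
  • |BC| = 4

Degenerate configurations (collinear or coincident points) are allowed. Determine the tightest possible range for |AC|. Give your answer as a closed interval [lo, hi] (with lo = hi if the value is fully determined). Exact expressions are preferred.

|AC| ∈ [3, 38]  (≈ [3.0000, 38.0000])

|AB| ∈ [7, 34]
|BC| ∈ {4}
|AC| ∈ [3, 38]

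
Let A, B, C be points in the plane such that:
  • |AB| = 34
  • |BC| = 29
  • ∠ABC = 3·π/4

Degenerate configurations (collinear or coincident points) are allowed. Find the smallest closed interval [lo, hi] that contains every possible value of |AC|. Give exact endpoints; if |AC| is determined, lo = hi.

|AC| = √(986·√(2) + 1997)  (≈ 58.2359)

|AB| ∈ {34}
|BC| ∈ {29}
|AC| ∈ {√(986·√(2) + 1997)}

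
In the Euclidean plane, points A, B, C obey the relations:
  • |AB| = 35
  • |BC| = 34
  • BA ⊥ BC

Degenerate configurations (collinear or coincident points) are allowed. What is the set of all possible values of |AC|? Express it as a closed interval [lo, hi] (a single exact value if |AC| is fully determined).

|AC| = √(2381)  (≈ 48.7955)

|AB| ∈ {35}
|BC| ∈ {34}
|AC| ∈ {√(2381)}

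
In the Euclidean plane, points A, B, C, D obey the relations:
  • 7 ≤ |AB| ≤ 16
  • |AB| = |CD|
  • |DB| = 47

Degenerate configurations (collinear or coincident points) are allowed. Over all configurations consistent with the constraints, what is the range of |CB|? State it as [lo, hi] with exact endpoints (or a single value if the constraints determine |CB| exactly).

|AB| ∈ [7, 16]
|BD| ∈ {47}
|CD| ∈ [7, 16]
|AD| ∈ [31, 63]
|BC| ∈ [31, 63]
|AC| ∈ [15, 79]

|CB| ∈ [31, 63]  (≈ [31.0000, 63.0000])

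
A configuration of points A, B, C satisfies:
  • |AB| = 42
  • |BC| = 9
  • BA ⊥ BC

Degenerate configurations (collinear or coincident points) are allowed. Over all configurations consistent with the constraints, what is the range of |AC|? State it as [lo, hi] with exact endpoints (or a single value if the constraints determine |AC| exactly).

|AC| = 3·√(205)  (≈ 42.9535)

|AB| ∈ {42}
|BC| ∈ {9}
|AC| ∈ {3·√(205)}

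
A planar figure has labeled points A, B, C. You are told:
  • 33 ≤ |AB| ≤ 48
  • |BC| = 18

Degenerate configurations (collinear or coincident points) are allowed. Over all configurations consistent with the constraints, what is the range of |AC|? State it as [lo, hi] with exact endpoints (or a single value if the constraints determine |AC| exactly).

|AC| ∈ [15, 66]  (≈ [15.0000, 66.0000])

|AB| ∈ [33, 48]
|BC| ∈ {18}
|AC| ∈ [15, 66]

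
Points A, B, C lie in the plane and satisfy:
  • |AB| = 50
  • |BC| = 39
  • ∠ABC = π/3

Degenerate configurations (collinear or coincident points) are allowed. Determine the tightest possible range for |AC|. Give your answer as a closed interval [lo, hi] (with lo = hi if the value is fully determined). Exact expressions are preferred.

|AB| ∈ {50}
|BC| ∈ {39}
|AC| ∈ {√(2071)}

|AC| = √(2071)  (≈ 45.5082)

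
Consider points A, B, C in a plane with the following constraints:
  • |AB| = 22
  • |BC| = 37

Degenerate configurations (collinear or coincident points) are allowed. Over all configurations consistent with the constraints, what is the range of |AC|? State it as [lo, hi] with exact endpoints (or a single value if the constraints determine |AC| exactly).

|AC| ∈ [15, 59]  (≈ [15.0000, 59.0000])

|AB| ∈ {22}
|BC| ∈ {37}
|AC| ∈ [15, 59]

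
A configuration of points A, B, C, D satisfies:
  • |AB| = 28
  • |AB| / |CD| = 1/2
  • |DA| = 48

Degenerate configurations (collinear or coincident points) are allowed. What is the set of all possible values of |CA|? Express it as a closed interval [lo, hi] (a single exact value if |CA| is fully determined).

|CA| ∈ [8, 104]  (≈ [8.0000, 104.0000])

|AB| ∈ {28}
|AD| ∈ {48}
|CD| ∈ {56}
|BD| ∈ [20, 76]
|AC| ∈ [8, 104]
|BC| ∈ [0, 132]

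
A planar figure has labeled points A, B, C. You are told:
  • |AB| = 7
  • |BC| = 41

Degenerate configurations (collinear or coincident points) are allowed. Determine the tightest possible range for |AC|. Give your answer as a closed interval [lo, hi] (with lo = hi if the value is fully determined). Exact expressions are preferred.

|AC| ∈ [34, 48]  (≈ [34.0000, 48.0000])

|AB| ∈ {7}
|BC| ∈ {41}
|AC| ∈ [34, 48]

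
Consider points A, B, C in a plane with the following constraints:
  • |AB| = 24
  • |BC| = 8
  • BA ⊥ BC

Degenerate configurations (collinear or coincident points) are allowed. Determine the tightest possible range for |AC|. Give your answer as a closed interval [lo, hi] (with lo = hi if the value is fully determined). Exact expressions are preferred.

|AC| = 8·√(10)  (≈ 25.2982)

|AB| ∈ {24}
|BC| ∈ {8}
|AC| ∈ {8·√(10)}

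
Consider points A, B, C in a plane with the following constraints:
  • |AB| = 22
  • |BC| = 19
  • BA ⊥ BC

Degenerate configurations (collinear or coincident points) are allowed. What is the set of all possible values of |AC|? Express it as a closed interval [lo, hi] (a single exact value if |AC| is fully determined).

|AB| ∈ {22}
|BC| ∈ {19}
|AC| ∈ {13·√(5)}

|AC| = 13·√(5)  (≈ 29.0689)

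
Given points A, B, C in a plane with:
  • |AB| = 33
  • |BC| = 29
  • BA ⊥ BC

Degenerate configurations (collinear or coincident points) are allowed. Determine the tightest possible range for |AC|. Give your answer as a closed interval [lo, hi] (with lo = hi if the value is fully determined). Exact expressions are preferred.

|AB| ∈ {33}
|BC| ∈ {29}
|AC| ∈ {√(1930)}

|AC| = √(1930)  (≈ 43.9318)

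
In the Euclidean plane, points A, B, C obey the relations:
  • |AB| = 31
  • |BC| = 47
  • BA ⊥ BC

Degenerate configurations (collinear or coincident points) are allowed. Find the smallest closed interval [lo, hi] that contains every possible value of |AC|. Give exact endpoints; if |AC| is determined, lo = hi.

|AB| ∈ {31}
|BC| ∈ {47}
|AC| ∈ {√(3170)}

|AC| = √(3170)  (≈ 56.3028)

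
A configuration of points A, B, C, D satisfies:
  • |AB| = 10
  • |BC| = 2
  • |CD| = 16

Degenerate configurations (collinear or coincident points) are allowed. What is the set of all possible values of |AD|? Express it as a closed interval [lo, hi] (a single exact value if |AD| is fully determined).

|AB| ∈ {10}
|BC| ∈ {2}
|CD| ∈ {16}
|AC| ∈ [8, 12]
|BD| ∈ [14, 18]
|AD| ∈ [4, 28]

|AD| ∈ [4, 28]  (≈ [4.0000, 28.0000])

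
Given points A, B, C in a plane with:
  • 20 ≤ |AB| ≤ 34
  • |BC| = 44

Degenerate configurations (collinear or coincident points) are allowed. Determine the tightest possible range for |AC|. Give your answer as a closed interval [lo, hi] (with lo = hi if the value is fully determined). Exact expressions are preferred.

|AC| ∈ [10, 78]  (≈ [10.0000, 78.0000])

|AB| ∈ [20, 34]
|BC| ∈ {44}
|AC| ∈ [10, 78]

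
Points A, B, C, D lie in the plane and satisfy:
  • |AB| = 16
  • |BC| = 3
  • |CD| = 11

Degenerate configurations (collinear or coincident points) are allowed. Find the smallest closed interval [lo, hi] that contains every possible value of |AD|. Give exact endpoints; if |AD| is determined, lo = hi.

|AB| ∈ {16}
|BC| ∈ {3}
|CD| ∈ {11}
|AC| ∈ [13, 19]
|BD| ∈ [8, 14]
|AD| ∈ [2, 30]

|AD| ∈ [2, 30]  (≈ [2.0000, 30.0000])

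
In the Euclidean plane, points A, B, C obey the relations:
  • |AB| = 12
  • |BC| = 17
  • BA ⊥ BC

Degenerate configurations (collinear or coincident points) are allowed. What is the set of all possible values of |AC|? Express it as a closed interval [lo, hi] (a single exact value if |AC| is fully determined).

|AC| = √(433)  (≈ 20.8087)

|AB| ∈ {12}
|BC| ∈ {17}
|AC| ∈ {√(433)}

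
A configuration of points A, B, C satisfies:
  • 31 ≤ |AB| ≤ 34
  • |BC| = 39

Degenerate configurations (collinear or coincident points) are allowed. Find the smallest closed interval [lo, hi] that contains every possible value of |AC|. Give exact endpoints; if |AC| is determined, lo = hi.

|AB| ∈ [31, 34]
|BC| ∈ {39}
|AC| ∈ [5, 73]

|AC| ∈ [5, 73]  (≈ [5.0000, 73.0000])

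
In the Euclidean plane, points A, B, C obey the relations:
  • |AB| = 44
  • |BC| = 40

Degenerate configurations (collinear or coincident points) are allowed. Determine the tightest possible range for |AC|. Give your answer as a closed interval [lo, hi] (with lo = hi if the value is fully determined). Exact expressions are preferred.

|AC| ∈ [4, 84]  (≈ [4.0000, 84.0000])

|AB| ∈ {44}
|BC| ∈ {40}
|AC| ∈ [4, 84]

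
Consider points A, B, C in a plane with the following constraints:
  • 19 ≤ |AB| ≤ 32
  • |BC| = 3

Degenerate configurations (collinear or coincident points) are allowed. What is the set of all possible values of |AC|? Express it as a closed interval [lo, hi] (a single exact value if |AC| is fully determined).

|AC| ∈ [16, 35]  (≈ [16.0000, 35.0000])

|AB| ∈ [19, 32]
|BC| ∈ {3}
|AC| ∈ [16, 35]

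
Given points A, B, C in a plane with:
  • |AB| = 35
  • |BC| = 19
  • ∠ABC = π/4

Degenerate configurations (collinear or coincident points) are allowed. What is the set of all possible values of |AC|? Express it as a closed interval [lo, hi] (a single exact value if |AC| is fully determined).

|AB| ∈ {35}
|BC| ∈ {19}
|AC| ∈ {√(1586 - 665·√(2))}

|AC| = √(1586 - 665·√(2))  (≈ 25.4076)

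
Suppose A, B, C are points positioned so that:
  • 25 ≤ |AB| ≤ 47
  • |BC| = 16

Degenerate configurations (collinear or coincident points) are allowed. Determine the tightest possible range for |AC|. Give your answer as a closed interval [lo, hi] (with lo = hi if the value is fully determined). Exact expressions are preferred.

|AB| ∈ [25, 47]
|BC| ∈ {16}
|AC| ∈ [9, 63]

|AC| ∈ [9, 63]  (≈ [9.0000, 63.0000])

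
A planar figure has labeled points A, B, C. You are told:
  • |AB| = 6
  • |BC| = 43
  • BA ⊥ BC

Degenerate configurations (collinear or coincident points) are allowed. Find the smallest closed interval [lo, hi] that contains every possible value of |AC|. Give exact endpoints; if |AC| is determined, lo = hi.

|AC| = √(1885)  (≈ 43.4166)

|AB| ∈ {6}
|BC| ∈ {43}
|AC| ∈ {√(1885)}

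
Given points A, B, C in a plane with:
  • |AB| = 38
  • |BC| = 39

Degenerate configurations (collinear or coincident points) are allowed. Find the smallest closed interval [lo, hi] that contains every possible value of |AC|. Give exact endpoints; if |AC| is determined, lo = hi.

|AC| ∈ [1, 77]  (≈ [1.0000, 77.0000])

|AB| ∈ {38}
|BC| ∈ {39}
|AC| ∈ [1, 77]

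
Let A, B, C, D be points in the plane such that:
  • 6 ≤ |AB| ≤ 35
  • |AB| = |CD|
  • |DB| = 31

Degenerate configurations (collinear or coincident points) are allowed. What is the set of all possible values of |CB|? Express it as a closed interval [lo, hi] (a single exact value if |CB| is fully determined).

|AB| ∈ [6, 35]
|BD| ∈ {31}
|CD| ∈ [6, 35]
|AD| ∈ [0, 66]
|BC| ∈ [0, 66]
|AC| ∈ [0, 101]

|CB| ∈ [0, 66]  (≈ [0.0000, 66.0000])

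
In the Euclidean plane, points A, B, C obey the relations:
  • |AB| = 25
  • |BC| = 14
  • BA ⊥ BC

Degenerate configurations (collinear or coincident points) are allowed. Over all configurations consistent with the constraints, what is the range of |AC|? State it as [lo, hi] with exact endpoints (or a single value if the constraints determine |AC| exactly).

|AC| = √(821)  (≈ 28.6531)

|AB| ∈ {25}
|BC| ∈ {14}
|AC| ∈ {√(821)}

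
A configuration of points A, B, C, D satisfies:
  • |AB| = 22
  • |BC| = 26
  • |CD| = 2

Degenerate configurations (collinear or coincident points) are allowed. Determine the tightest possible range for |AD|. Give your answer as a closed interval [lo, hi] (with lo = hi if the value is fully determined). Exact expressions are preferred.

|AB| ∈ {22}
|BC| ∈ {26}
|CD| ∈ {2}
|AC| ∈ [4, 48]
|BD| ∈ [24, 28]
|AD| ∈ [2, 50]

|AD| ∈ [2, 50]  (≈ [2.0000, 50.0000])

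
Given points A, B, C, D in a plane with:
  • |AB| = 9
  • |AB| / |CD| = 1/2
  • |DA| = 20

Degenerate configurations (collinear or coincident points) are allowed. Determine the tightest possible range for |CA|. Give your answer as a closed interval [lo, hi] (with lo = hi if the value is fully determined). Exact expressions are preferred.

|CA| ∈ [2, 38]  (≈ [2.0000, 38.0000])

|AB| ∈ {9}
|AD| ∈ {20}
|CD| ∈ {18}
|BD| ∈ [11, 29]
|AC| ∈ [2, 38]
|BC| ∈ [0, 47]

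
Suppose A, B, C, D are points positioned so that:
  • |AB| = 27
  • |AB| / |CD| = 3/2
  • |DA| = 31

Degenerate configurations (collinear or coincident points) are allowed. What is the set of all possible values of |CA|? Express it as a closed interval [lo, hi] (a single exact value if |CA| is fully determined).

|CA| ∈ [13, 49]  (≈ [13.0000, 49.0000])

|AB| ∈ {27}
|AD| ∈ {31}
|CD| ∈ {18}
|BD| ∈ [4, 58]
|AC| ∈ [13, 49]
|BC| ∈ [0, 76]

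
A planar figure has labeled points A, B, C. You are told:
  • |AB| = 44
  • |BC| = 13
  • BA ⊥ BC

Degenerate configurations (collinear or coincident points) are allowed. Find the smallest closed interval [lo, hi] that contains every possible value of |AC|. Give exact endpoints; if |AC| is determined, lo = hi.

|AC| = √(2105)  (≈ 45.8803)

|AB| ∈ {44}
|BC| ∈ {13}
|AC| ∈ {√(2105)}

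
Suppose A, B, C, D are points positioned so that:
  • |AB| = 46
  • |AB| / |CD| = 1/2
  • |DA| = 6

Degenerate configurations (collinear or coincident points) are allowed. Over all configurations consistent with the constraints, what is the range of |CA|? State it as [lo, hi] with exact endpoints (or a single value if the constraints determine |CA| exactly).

|AB| ∈ {46}
|AD| ∈ {6}
|CD| ∈ {92}
|BD| ∈ [40, 52]
|AC| ∈ [86, 98]
|BC| ∈ [40, 144]

|CA| ∈ [86, 98]  (≈ [86.0000, 98.0000])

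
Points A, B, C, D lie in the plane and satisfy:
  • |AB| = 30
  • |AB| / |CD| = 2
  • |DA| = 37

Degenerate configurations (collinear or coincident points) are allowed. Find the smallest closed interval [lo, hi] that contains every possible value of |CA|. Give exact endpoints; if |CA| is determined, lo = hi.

|CA| ∈ [22, 52]  (≈ [22.0000, 52.0000])

|AB| ∈ {30}
|AD| ∈ {37}
|CD| ∈ {15}
|BD| ∈ [7, 67]
|AC| ∈ [22, 52]
|BC| ∈ [0, 82]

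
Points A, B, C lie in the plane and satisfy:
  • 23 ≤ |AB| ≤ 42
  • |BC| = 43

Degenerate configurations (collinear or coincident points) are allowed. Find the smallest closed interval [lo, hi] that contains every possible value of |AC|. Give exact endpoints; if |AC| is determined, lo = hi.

|AC| ∈ [1, 85]  (≈ [1.0000, 85.0000])

|AB| ∈ [23, 42]
|BC| ∈ {43}
|AC| ∈ [1, 85]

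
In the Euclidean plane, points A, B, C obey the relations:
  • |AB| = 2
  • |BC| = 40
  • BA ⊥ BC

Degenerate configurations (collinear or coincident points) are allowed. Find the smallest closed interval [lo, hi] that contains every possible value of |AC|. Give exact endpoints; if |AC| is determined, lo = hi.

|AC| = 2·√(401)  (≈ 40.0500)

|AB| ∈ {2}
|BC| ∈ {40}
|AC| ∈ {2·√(401)}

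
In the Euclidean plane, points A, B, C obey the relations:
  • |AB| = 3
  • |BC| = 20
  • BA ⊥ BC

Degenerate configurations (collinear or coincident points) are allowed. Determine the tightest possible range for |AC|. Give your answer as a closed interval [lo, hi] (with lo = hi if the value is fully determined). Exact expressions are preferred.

|AC| = √(409)  (≈ 20.2237)

|AB| ∈ {3}
|BC| ∈ {20}
|AC| ∈ {√(409)}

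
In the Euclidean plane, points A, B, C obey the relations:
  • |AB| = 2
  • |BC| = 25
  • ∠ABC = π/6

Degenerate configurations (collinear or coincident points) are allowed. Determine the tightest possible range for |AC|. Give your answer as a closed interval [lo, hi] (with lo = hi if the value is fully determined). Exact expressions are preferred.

|AC| = √(629 - 50·√(3))  (≈ 23.2894)

|AB| ∈ {2}
|BC| ∈ {25}
|AC| ∈ {√(629 - 50·√(3))}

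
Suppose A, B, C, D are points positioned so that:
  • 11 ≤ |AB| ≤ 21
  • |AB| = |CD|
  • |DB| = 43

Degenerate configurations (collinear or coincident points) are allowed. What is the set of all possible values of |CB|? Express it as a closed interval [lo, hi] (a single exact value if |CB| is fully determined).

|CB| ∈ [22, 64]  (≈ [22.0000, 64.0000])

|AB| ∈ [11, 21]
|BD| ∈ {43}
|CD| ∈ [11, 21]
|AD| ∈ [22, 64]
|BC| ∈ [22, 64]
|AC| ∈ [1, 85]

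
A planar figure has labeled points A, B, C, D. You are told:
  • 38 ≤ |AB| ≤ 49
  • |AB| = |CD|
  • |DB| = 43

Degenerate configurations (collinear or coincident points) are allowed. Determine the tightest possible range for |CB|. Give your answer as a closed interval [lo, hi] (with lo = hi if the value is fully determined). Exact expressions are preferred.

|CB| ∈ [0, 92]  (≈ [0.0000, 92.0000])

|AB| ∈ [38, 49]
|BD| ∈ {43}
|CD| ∈ [38, 49]
|AD| ∈ [0, 92]
|BC| ∈ [0, 92]
|AC| ∈ [0, 141]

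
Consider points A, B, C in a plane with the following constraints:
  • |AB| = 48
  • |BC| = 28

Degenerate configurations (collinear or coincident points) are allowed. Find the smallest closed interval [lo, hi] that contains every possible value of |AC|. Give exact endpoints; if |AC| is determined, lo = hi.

|AB| ∈ {48}
|BC| ∈ {28}
|AC| ∈ [20, 76]

|AC| ∈ [20, 76]  (≈ [20.0000, 76.0000])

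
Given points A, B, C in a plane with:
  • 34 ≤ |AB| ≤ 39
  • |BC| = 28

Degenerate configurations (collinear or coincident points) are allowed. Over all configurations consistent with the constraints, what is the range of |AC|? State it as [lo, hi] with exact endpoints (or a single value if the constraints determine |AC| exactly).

|AB| ∈ [34, 39]
|BC| ∈ {28}
|AC| ∈ [6, 67]

|AC| ∈ [6, 67]  (≈ [6.0000, 67.0000])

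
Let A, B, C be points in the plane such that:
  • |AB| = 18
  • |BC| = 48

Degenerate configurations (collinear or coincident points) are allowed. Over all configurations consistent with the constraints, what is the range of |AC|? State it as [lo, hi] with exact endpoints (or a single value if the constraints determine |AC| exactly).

|AB| ∈ {18}
|BC| ∈ {48}
|AC| ∈ [30, 66]

|AC| ∈ [30, 66]  (≈ [30.0000, 66.0000])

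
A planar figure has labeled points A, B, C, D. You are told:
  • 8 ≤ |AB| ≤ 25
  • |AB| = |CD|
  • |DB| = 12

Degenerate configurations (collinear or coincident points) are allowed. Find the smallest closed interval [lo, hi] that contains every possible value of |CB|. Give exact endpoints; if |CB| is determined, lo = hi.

|AB| ∈ [8, 25]
|BD| ∈ {12}
|CD| ∈ [8, 25]
|AD| ∈ [0, 37]
|BC| ∈ [0, 37]
|AC| ∈ [0, 62]

|CB| ∈ [0, 37]  (≈ [0.0000, 37.0000])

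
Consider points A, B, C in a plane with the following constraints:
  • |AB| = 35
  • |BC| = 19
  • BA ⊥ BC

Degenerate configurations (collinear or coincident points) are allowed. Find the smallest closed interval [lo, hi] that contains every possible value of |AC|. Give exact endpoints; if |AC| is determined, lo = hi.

|AC| = √(1586)  (≈ 39.8246)

|AB| ∈ {35}
|BC| ∈ {19}
|AC| ∈ {√(1586)}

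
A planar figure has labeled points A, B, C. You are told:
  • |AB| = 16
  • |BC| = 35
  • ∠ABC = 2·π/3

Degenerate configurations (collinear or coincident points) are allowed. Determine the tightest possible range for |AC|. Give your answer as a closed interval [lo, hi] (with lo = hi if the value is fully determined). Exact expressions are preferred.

|AC| = √(2041)  (≈ 45.1774)

|AB| ∈ {16}
|BC| ∈ {35}
|AC| ∈ {√(2041)}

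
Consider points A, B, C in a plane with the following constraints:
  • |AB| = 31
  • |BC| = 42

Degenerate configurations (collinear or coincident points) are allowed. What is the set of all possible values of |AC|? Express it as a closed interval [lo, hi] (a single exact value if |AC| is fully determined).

|AC| ∈ [11, 73]  (≈ [11.0000, 73.0000])

|AB| ∈ {31}
|BC| ∈ {42}
|AC| ∈ [11, 73]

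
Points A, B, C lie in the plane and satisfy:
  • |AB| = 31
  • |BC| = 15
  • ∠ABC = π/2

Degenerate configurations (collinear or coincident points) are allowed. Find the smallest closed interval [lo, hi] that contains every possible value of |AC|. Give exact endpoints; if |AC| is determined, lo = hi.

|AC| = √(1186)  (≈ 34.4384)

|AB| ∈ {31}
|BC| ∈ {15}
|AC| ∈ {√(1186)}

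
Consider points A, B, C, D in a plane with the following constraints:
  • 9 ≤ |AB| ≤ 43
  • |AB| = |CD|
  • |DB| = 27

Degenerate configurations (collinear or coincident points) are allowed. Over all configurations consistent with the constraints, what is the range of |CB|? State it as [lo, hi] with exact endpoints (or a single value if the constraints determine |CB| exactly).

|AB| ∈ [9, 43]
|BD| ∈ {27}
|CD| ∈ [9, 43]
|AD| ∈ [0, 70]
|BC| ∈ [0, 70]
|AC| ∈ [0, 113]

|CB| ∈ [0, 70]  (≈ [0.0000, 70.0000])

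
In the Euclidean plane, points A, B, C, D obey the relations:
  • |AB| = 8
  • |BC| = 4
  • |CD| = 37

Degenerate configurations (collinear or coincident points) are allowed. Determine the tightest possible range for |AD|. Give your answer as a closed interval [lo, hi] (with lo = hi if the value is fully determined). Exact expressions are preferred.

|AB| ∈ {8}
|BC| ∈ {4}
|CD| ∈ {37}
|AC| ∈ [4, 12]
|BD| ∈ [33, 41]
|AD| ∈ [25, 49]

|AD| ∈ [25, 49]  (≈ [25.0000, 49.0000])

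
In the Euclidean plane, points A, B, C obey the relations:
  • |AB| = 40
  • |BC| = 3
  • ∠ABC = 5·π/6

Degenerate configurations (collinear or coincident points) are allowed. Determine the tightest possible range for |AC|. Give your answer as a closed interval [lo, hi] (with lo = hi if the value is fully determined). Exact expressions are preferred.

|AC| = √(120·√(3) + 1609)  (≈ 42.6245)

|AB| ∈ {40}
|BC| ∈ {3}
|AC| ∈ {√(120·√(3) + 1609)}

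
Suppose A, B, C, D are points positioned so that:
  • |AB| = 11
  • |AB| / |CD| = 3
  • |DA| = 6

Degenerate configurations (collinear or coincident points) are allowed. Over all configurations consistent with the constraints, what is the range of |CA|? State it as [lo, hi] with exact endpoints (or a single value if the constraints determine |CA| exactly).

|CA| ∈ [7/3, 29/3]  (≈ [2.3333, 9.6667])

|AB| ∈ {11}
|AD| ∈ {6}
|CD| ∈ {11/3}
|BD| ∈ [5, 17]
|AC| ∈ [7/3, 29/3]
|BC| ∈ [4/3, 62/3]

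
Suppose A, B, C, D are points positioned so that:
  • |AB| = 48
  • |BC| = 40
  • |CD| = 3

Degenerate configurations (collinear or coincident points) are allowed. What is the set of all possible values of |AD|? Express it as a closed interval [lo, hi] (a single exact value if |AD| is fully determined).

|AB| ∈ {48}
|BC| ∈ {40}
|CD| ∈ {3}
|AC| ∈ [8, 88]
|BD| ∈ [37, 43]
|AD| ∈ [5, 91]

|AD| ∈ [5, 91]  (≈ [5.0000, 91.0000])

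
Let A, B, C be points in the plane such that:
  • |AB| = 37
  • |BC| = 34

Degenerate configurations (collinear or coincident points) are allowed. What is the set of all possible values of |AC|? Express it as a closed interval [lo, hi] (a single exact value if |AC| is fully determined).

|AC| ∈ [3, 71]  (≈ [3.0000, 71.0000])

|AB| ∈ {37}
|BC| ∈ {34}
|AC| ∈ [3, 71]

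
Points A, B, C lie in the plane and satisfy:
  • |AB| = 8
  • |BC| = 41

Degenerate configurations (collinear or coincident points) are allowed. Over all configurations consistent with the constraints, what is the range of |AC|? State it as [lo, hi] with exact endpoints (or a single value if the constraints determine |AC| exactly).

|AB| ∈ {8}
|BC| ∈ {41}
|AC| ∈ [33, 49]

|AC| ∈ [33, 49]  (≈ [33.0000, 49.0000])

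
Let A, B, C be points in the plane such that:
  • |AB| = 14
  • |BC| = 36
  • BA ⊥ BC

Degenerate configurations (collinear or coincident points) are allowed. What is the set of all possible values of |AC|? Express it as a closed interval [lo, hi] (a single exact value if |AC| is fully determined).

|AC| = 2·√(373)  (≈ 38.6264)

|AB| ∈ {14}
|BC| ∈ {36}
|AC| ∈ {2·√(373)}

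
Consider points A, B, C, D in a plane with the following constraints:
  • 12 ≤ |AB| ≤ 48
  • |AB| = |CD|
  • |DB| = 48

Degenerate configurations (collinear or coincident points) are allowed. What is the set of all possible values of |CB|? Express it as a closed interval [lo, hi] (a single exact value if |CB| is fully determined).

|CB| ∈ [0, 96]  (≈ [0.0000, 96.0000])

|AB| ∈ [12, 48]
|BD| ∈ {48}
|CD| ∈ [12, 48]
|AD| ∈ [0, 96]
|BC| ∈ [0, 96]
|AC| ∈ [0, 144]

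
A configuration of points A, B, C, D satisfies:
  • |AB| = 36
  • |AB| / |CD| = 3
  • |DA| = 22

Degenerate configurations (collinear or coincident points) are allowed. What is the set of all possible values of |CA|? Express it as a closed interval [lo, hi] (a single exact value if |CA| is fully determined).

|CA| ∈ [10, 34]  (≈ [10.0000, 34.0000])

|AB| ∈ {36}
|AD| ∈ {22}
|CD| ∈ {12}
|BD| ∈ [14, 58]
|AC| ∈ [10, 34]
|BC| ∈ [2, 70]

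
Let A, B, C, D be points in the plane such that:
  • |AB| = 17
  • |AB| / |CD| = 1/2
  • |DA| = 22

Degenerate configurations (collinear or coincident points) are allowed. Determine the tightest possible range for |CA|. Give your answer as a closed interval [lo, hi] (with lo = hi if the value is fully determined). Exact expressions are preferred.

|AB| ∈ {17}
|AD| ∈ {22}
|CD| ∈ {34}
|BD| ∈ [5, 39]
|AC| ∈ [12, 56]
|BC| ∈ [0, 73]

|CA| ∈ [12, 56]  (≈ [12.0000, 56.0000])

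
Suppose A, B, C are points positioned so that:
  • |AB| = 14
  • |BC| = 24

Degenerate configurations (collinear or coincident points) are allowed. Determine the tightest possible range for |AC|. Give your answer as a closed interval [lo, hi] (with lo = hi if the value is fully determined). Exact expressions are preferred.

|AB| ∈ {14}
|BC| ∈ {24}
|AC| ∈ [10, 38]

|AC| ∈ [10, 38]  (≈ [10.0000, 38.0000])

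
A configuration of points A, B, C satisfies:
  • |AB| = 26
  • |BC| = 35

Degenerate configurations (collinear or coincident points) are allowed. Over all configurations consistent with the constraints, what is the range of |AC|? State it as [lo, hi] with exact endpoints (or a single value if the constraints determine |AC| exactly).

|AB| ∈ {26}
|BC| ∈ {35}
|AC| ∈ [9, 61]

|AC| ∈ [9, 61]  (≈ [9.0000, 61.0000])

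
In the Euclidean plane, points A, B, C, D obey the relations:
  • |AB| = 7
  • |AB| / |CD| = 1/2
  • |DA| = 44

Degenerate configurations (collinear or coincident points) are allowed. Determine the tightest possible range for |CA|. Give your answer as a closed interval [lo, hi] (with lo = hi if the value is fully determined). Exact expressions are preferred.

|AB| ∈ {7}
|AD| ∈ {44}
|CD| ∈ {14}
|BD| ∈ [37, 51]
|AC| ∈ [30, 58]
|BC| ∈ [23, 65]

|CA| ∈ [30, 58]  (≈ [30.0000, 58.0000])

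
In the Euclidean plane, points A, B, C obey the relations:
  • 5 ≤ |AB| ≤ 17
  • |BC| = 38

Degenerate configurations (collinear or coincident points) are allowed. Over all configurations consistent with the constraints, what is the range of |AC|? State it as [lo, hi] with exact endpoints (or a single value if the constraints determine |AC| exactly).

|AC| ∈ [21, 55]  (≈ [21.0000, 55.0000])

|AB| ∈ [5, 17]
|BC| ∈ {38}
|AC| ∈ [21, 55]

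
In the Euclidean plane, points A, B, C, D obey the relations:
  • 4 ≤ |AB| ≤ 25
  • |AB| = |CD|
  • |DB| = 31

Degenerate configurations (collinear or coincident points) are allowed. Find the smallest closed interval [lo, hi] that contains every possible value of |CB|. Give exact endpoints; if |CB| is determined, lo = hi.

|CB| ∈ [6, 56]  (≈ [6.0000, 56.0000])

|AB| ∈ [4, 25]
|BD| ∈ {31}
|CD| ∈ [4, 25]
|AD| ∈ [6, 56]
|BC| ∈ [6, 56]
|AC| ∈ [0, 81]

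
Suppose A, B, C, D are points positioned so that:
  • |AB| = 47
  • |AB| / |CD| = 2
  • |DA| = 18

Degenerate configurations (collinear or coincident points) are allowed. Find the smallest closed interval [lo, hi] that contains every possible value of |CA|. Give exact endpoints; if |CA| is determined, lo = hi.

|CA| ∈ [11/2, 83/2]  (≈ [5.5000, 41.5000])

|AB| ∈ {47}
|AD| ∈ {18}
|CD| ∈ {47/2}
|BD| ∈ [29, 65]
|AC| ∈ [11/2, 83/2]
|BC| ∈ [11/2, 177/2]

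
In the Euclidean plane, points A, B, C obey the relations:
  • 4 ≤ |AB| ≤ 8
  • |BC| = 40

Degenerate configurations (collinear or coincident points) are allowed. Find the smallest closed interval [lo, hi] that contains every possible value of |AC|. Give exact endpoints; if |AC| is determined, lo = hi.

|AB| ∈ [4, 8]
|BC| ∈ {40}
|AC| ∈ [32, 48]

|AC| ∈ [32, 48]  (≈ [32.0000, 48.0000])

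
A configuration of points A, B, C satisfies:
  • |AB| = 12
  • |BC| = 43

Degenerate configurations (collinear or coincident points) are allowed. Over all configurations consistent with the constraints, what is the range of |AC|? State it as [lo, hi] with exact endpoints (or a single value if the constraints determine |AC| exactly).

|AC| ∈ [31, 55]  (≈ [31.0000, 55.0000])

|AB| ∈ {12}
|BC| ∈ {43}
|AC| ∈ [31, 55]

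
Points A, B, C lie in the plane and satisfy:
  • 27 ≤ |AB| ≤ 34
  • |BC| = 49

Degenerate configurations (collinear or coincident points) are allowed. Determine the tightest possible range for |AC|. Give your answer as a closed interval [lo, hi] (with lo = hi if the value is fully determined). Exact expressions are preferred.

|AC| ∈ [15, 83]  (≈ [15.0000, 83.0000])

|AB| ∈ [27, 34]
|BC| ∈ {49}
|AC| ∈ [15, 83]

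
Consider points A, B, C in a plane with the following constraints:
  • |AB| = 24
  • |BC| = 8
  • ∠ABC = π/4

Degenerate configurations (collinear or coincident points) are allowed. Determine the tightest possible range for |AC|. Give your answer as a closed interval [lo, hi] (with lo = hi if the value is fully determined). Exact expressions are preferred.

|AC| = 8·√(10 - 3·√(2))  (≈ 19.1956)

|AB| ∈ {24}
|BC| ∈ {8}
|AC| ∈ {8·√(10 - 3·√(2))}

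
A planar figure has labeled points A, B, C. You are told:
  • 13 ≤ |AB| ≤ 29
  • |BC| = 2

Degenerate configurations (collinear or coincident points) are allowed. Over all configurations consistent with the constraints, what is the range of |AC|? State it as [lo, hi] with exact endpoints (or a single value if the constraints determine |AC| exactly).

|AB| ∈ [13, 29]
|BC| ∈ {2}
|AC| ∈ [11, 31]

|AC| ∈ [11, 31]  (≈ [11.0000, 31.0000])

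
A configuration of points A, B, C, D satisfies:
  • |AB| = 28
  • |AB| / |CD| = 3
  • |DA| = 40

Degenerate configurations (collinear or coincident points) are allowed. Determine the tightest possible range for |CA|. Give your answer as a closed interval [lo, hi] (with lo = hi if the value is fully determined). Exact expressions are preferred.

|AB| ∈ {28}
|AD| ∈ {40}
|CD| ∈ {28/3}
|BD| ∈ [12, 68]
|AC| ∈ [92/3, 148/3]
|BC| ∈ [8/3, 232/3]

|CA| ∈ [92/3, 148/3]  (≈ [30.6667, 49.3333])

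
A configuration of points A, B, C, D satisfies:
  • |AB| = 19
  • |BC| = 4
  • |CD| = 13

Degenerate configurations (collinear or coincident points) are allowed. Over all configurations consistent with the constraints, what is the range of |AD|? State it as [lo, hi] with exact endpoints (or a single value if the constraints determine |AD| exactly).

|AB| ∈ {19}
|BC| ∈ {4}
|CD| ∈ {13}
|AC| ∈ [15, 23]
|BD| ∈ [9, 17]
|AD| ∈ [2, 36]

|AD| ∈ [2, 36]  (≈ [2.0000, 36.0000])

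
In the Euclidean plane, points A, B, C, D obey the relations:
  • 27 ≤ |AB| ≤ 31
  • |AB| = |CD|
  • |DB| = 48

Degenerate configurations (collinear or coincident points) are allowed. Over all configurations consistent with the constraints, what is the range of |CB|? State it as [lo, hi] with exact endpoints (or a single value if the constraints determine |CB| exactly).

|CB| ∈ [17, 79]  (≈ [17.0000, 79.0000])

|AB| ∈ [27, 31]
|BD| ∈ {48}
|CD| ∈ [27, 31]
|AD| ∈ [17, 79]
|BC| ∈ [17, 79]
|AC| ∈ [0, 110]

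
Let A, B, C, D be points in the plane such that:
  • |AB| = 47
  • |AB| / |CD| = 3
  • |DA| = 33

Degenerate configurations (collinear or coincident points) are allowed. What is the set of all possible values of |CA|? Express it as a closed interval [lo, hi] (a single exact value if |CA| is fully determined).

|AB| ∈ {47}
|AD| ∈ {33}
|CD| ∈ {47/3}
|BD| ∈ [14, 80]
|AC| ∈ [52/3, 146/3]
|BC| ∈ [0, 287/3]

|CA| ∈ [52/3, 146/3]  (≈ [17.3333, 48.6667])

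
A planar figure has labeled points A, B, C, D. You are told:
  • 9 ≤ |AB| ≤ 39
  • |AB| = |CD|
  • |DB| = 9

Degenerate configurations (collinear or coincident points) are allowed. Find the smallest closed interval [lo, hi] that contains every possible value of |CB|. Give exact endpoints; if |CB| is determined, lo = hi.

|CB| ∈ [0, 48]  (≈ [0.0000, 48.0000])

|AB| ∈ [9, 39]
|BD| ∈ {9}
|CD| ∈ [9, 39]
|AD| ∈ [0, 48]
|BC| ∈ [0, 48]
|AC| ∈ [0, 87]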